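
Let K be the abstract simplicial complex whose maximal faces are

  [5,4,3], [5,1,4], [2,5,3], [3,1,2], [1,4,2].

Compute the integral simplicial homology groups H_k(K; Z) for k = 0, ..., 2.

H_0 = Z,  H_1 = Z,  H_2 = 0.

K has 5 vertices, 10 edges, 5 triangles.
rank ∂_0 = 0, rank ∂_1 = 4 ⇒ b_0 = 5 − 0 − 4 = 1; all invariant factors of ∂_1 are 1 so no torsion. So H_0 = Z.
rank ∂_1 = 4, rank ∂_2 = 5 ⇒ b_1 = 10 − 4 − 5 = 1; all invariant factors of ∂_2 are 1 so no torsion. So H_1 = Z.
rank ∂_2 = 5, rank ∂_3 = 0 ⇒ b_2 = 5 − 5 − 0 = 0. So H_2 = 0.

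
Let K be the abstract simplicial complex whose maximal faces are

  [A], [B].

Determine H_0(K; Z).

We work with the vertex ordering A < B. The simplices of K, each written with vertices in increasing order, are:

  0-simplices (2): A, B

giving chain groups C_0 ≅ Z^2.

Computing H_k = (kernel of ∂_k) / (image of ∂_{k+1}):

  H_0: rank C_0 − rank ∂_1 = 2 − 0 = 2, and there is no ∂_1, so H_0 ≅ Z^2.

H_0 = Z^2.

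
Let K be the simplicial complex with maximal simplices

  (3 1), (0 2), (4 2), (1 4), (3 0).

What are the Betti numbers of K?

b_0 = 1, b_1 = 1.

Order the vertices as 0 < 1 < 2 < 3 < 4. Listing each simplex with vertices in this order, K has dimension 1 with simplices:

  0-simplices (5): [0], [1], [2], [3], [4]
  1-simplices (5): [0,2], [0,3], [1,3], [1,4], [2,4]

Hence C_0 ≅ Z^5, C_1 ≅ Z^5.

Boundary ∂_1: C_1 → C_0 maps an edge to its endpoints' difference, ∂[p,q] = q − p. For instance
  ∂[1,4] = [4] − [1].
As a 5×5 matrix over Z this has rank 4, with invariant factors (1,1,1,1).

Computing H_k = (kernel of ∂_k) / (image of ∂_{k+1}):

  H_0: rank C_0 − rank ∂_1 = 5 − 4 = 1, and the invariant factors of ∂_1 are all 1, so H_0 ≅ Z.
  H_1: rank ker ∂_1 − rank ∂_2 = (5 − 4) − 0 = 1, and there is no ∂_2, so H_1 ≅ Z.

Hence the Betti numbers are b_0 = 1, b_1 = 1.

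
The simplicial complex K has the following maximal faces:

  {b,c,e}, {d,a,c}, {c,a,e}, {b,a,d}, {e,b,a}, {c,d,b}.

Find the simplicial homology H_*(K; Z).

H_0 = Z,  H_1 = 0,  H_2 = Z.

Order the vertices as a < b < c < d < e. Listing each simplex with vertices in this order, K has dimension 2 with simplices:

  0-simplices (5): a, b, c, d, e
  1-simplices (9): ab, ac, ad, ae, bc, bd, be, cd, ce
  2-simplices (6): abd, abe, acd, ace, bcd, bce

giving chain groups C_0 ≅ Z^5, C_1 ≅ Z^9, C_2 ≅ Z^6.

∂_1: C_1 → C_0 is given by ∂[p,q] = [q] − [p]. For instance
  ∂ac = c − a.
As a 5×9 matrix over Z this has rank 4, with invariant factors (1,1,1,1).

Boundary ∂_2: C_2 → C_1 maps a triangle to the signed sum of its edges. For instance
  ∂abd = bd − ad + ab,
  ∂ace = ce − ae + ac.
The resulting 9×6 matrix has rank 5, and its Smith normal form has invariant factors (1,1,1,1,1).

Reading off H_k = ker ∂_k / im ∂_{k+1}:

  H_0: rank C_0 − rank ∂_1 = 5 − 4 = 1, and the invariant factors of ∂_1 are all 1, so H_0 ≅ Z.
  H_1: rank ker ∂_1 − rank ∂_2 = (9 − 4) − 5 = 0, and the invariant factors of ∂_2 are all 1, so H_1 ≅ 0.
  H_2: rank ker ∂_2 − rank ∂_3 = (6 − 5) − 0 = 1, and there is no ∂_3, so H_2 ≅ Z.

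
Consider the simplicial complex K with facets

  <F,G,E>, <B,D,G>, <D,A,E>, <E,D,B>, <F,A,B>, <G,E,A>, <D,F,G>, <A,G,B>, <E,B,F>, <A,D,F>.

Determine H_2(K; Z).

H_2 = 0.

Fix the vertex order A < B < D < E < F < G and write every simplex with vertices in increasing order. Then dim K = 2 and the simplices of K are:

  0-simplices (6): A, B, D, E, F, G
  1-simplices (15): AB, AD, AE, AF, AG, BD, BE, BF, BG, DE, DF, DG, EF, EG, FG
  2-simplices (10): ABF, ABG, ADE, ADF, AEG, BDE, BDG, BEF, DFG, EFG

so the chain groups are C_0 ≅ Z^6, C_1 ≅ Z^15, C_2 ≅ Z^10.

The boundary map ∂_1: C_1 → C_0 sends each edge [p,q] (with p < q) to q − p.
As a 6×15 matrix over Z this has rank 5, with invariant factors (1,1,1,1,1).

∂_2: C_2 → C_1 sends each 2-simplex [p,q,r] to [q,r] − [p,r] + [p,q]. For instance
  ∂BDG = DG − BG + BD,
  ∂ABG = BG − AG + AB.
This gives a 15×10 integer matrix of rank 10; reducing to Smith normal form yields diagonal entries (1,1,1,1,1,1,1,1,1,2).

Now H_k = ker ∂_k / im ∂_{k+1}, so:

  H_2: rank ker ∂_2 − rank ∂_3 = (10 − 10) − 0 = 0, and there is no ∂_3, so H_2 ≅ 0.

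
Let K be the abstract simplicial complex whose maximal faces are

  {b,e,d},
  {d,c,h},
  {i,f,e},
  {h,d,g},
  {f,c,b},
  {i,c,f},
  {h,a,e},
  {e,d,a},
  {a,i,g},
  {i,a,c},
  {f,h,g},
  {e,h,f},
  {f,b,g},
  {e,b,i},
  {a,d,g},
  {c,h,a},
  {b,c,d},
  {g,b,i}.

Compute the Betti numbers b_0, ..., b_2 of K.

b_0 = 1, b_1 = 1, b_2 = 0.

Order the vertices as a < b < c < d < e < f < g < h < i. Listing each simplex with vertices in this order, K has dimension 2 with simplices:

  0-simplices (9): a, b, c, d, e, f, g, h, i
  1-simplices (27): ac, ad, ae, ag, ah, ai, bc, bd, be, bf, bg, bi, cd, cf, ch, ci, de, dg, dh, ef, eh, ei, fg, fh, fi, gh, gi
  2-simplices (18): ach, aci, ade, adg, aeh, agi, bcd, bcf, bde, bei, bfg, bgi, cdh, cfi, dgh, efh, efi, fgh

giving chain groups C_0 ≅ Z^9, C_1 ≅ Z^27, C_2 ≅ Z^18.

The boundary map ∂_1: C_1 → C_0 sends each edge [p,q] (with p < q) to q − p. For instance
  ∂ac = c − a.
The resulting 9×27 matrix has rank 8, and its Smith normal form has invariant factors (1,1,1,1,1,1,1,1).

∂_2: C_2 → C_1 acts by ∂[p,q,r] = [q,r] − [p,r] + [p,q]. For instance
  ∂bde = de − be + bd,
  ∂aeh = eh − ah + ae.
As a 27×18 matrix over Z this has rank 18, with invariant factors (1,1,1,1,1,1,1,1,1,1,1,1,1,1,1,1,1,2).

From H_k ≅ ker(∂_k) / im(∂_{k+1}) we obtain:

  H_0: rank C_0 − rank ∂_1 = 9 − 8 = 1, and the invariant factors of ∂_1 are all 1, so H_0 ≅ Z.
  H_1: rank ker ∂_1 − rank ∂_2 = (27 − 8) − 18 = 1, and ∂_2 has invariant factor 2 > 1, so H_1 ≅ Z × Z/2.
  H_2: rank ker ∂_2 − rank ∂_3 = (18 − 18) − 0 = 0, and there is no ∂_3, so H_2 ≅ 0.

Hence the Betti numbers are b_0 = 1, b_1 = 1, b_2 = 0.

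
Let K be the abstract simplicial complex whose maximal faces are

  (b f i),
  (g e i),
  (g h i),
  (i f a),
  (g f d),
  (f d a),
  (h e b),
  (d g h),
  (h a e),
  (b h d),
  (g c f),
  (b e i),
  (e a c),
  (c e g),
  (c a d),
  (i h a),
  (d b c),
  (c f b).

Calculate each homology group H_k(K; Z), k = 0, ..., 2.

Take the total order a < b < c < d < e < f < g < h < i on the vertex set. Then K (dimension 2) consists of the simplices:

  0-simplices (9): a, b, c, d, e, f, g, h, i
  1-simplices (27): ac, ad, ae, af, ah, ai, bc, bd, be, bf, bh, bi, cd, ce, cf, cg, df, dg, dh, eg, eh, ei, fg, fi, gh, gi, hi
  2-simplices (18): acd, ace, adf, aeh, afi, ahi, bcd, bcf, bdh, beh, bei, bfi, ceg, cfg, dfg, dgh, egi, ghi

giving chain groups C_0 ≅ Z^9, C_1 ≅ Z^27, C_2 ≅ Z^18.

The boundary map ∂_1: C_1 → C_0 sends each edge [p,q] (with p < q) to q − p. For instance
  ∂df = f − d.
This gives a 9×27 integer matrix of rank 8; reducing to Smith normal form yields diagonal entries (1,1,1,1,1,1,1,1).

Boundary ∂_2: C_2 → C_1 acts by ∂[p,q,r] = [q,r] − [p,r] + [p,q]. For instance
  ∂ahi = hi − ai + ah,
  ∂egi = gi − ei + eg.
The resulting 27×18 matrix has rank 18, and its Smith normal form has invariant factors (1,1,1,1,1,1,1,1,1,1,1,1,1,1,1,1,1,2).

Now H_k = ker ∂_k / im ∂_{k+1}, so:

  H_0: rank C_0 − rank ∂_1 = 9 − 8 = 1, and the invariant factors of ∂_1 are all 1, so H_0 = Z.
  H_1: rank ker ∂_1 − rank ∂_2 = (27 − 8) − 18 = 1, and ∂_2 has invariant factor 2 > 1, so H_1 = Z ⊕ Z_2.
  H_2: rank ker ∂_2 − rank ∂_3 = (18 − 18) − 0 = 0, and there is no ∂_3, so H_2 = 0.

H_0 = Z,  H_1 = Z ⊕ Z_2,  H_2 = 0.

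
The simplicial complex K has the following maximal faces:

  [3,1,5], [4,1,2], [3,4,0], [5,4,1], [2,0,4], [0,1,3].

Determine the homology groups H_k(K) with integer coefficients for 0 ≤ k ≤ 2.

H_0 = Z,  H_1 = Z,  H_2 = 0.

Order the vertices as 0 < 1 < 2 < 3 < 4 < 5. Listing each simplex with vertices in this order, K has dimension 2 with simplices:

  0-simplices (6): [0], [1], [2], [3], [4], [5]
  1-simplices (12): [0,1], [0,2], [0,3], [0,4], [1,2], [1,3], [1,4], [1,5], [2,4], [3,4], [3,5], [4,5]
  2-simplices (6): [0,1,3], [0,2,4], [0,3,4], [1,2,4], [1,3,5], [1,4,5]

so the chain groups are C_0 ≅ Z^6, C_1 ≅ Z^12, C_2 ≅ Z^6.

The boundary map ∂_1: C_1 → C_0 sends each edge [p,q] (with p < q) to q − p.
This gives a 6×12 integer matrix of rank 5; reducing to Smith normal form yields diagonal entries (1,1,1,1,1).

Boundary ∂_2: C_2 → C_1 acts by ∂[p,q,r] = [q,r] − [p,r] + [p,q]. For instance
  ∂[1,3,5] = [3,5] − [1,5] + [1,3],
  ∂[0,1,3] = [1,3] − [0,3] + [0,1].
This gives a 12×6 integer matrix of rank 6; reducing to Smith normal form yields diagonal entries (1,1,1,1,1,1).

From H_k ≅ ker(∂_k) / im(∂_{k+1}) we obtain:

  H_0: rank C_0 − rank ∂_1 = 6 − 5 = 1, and the invariant factors of ∂_1 are all 1, so H_0 = Z.
  H_1: rank ker ∂_1 − rank ∂_2 = (12 − 5) − 6 = 1, and the invariant factors of ∂_2 are all 1, so H_1 = Z.
  H_2: rank ker ∂_2 − rank ∂_3 = (6 − 6) − 0 = 0, and there is no ∂_3, so H_2 = 0.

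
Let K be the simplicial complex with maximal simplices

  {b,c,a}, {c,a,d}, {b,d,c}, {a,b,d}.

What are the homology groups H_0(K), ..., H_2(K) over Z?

H_0 ≅ Z,  H_1 = 0,  H_2 ≅ Z.

Take the total order a < b < c < d on the vertex set. Then K (dimension 2) consists of the simplices:

  0-simplices (4): a, b, c, d
  1-simplices (6): ab, ac, ad, bc, bd, cd
  2-simplices (4): abc, abd, acd, bcd

so the chain groups are C_0 ≅ Z^4, C_1 ≅ Z^6, C_2 ≅ Z^4.

Boundary ∂_1: C_1 → C_0 is given by ∂[p,q] = [q] − [p].
This gives a 4×6 integer matrix of rank 3; reducing to Smith normal form yields diagonal entries (1,1,1).

The boundary map ∂_2: C_2 → C_1 maps a triangle to the signed sum of its edges. For instance
  ∂abc = bc − ac + ab,
  ∂acd = cd − ad + ac.
This gives a 6×4 integer matrix of rank 3; reducing to Smith normal form yields diagonal entries (1,1,1).

Reading off H_k = ker ∂_k / im ∂_{k+1}:

  H_0: rank C_0 − rank ∂_1 = 4 − 3 = 1, and the invariant factors of ∂_1 are all 1, so H_0 ≅ Z.
  H_1: rank ker ∂_1 − rank ∂_2 = (6 − 3) − 3 = 0, and the invariant factors of ∂_2 are all 1, so H_1 ≅ 0.
  H_2: rank ker ∂_2 − rank ∂_3 = (4 − 3) − 0 = 1, and there is no ∂_3, so H_2 ≅ Z.

As a check, the Euler characteristic is 4 − 6 + 4 = 2, which agrees with 1 − 0 + 1 = 2.
(K is a triangulation of the 2-sphere S^2.)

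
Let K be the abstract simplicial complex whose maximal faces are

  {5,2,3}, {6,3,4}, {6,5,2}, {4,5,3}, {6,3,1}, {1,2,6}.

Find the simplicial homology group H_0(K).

Order the vertices as 1 < 2 < 3 < 4 < 5 < 6. Listing each simplex with vertices in this order, K has dimension 2 with simplices:

  0-simplices (6): [1], [2], [3], [4], [5], [6]
  1-simplices (12): [1,2], [1,3], [1,6], [2,3], [2,5], [2,6], [3,4], [3,5], [3,6], [4,5], [4,6], [5,6]
  2-simplices (6): [1,2,6], [1,3,6], [2,3,5], [2,5,6], [3,4,5], [3,4,6]

so the chain groups are C_0 ≅ Z^6, C_1 ≅ Z^12, C_2 ≅ Z^6.

The boundary map ∂_1: C_1 → C_0 sends each edge [p,q] (with p < q) to q − p. For instance
  ∂[1,6] = [6] − [1].
The 6×12 boundary matrix has rank 5 and Smith normal form diag(1,1,1,1,1).

∂_2: C_2 → C_1 acts by ∂[p,q,r] = [q,r] − [p,r] + [p,q]. For instance
  ∂[2,5,6] = [5,6] − [2,6] + [2,5],
  ∂[3,4,6] = [4,6] − [3,6] + [3,4].
This gives a 12×6 integer matrix of rank 6; reducing to Smith normal form yields diagonal entries (1,1,1,1,1,1).

From H_k ≅ ker(∂_k) / im(∂_{k+1}) we obtain:

  H_0: rank C_0 − rank ∂_1 = 6 − 5 = 1, and the invariant factors of ∂_1 are all 1, so H_0 = Z.

H_0 = Z.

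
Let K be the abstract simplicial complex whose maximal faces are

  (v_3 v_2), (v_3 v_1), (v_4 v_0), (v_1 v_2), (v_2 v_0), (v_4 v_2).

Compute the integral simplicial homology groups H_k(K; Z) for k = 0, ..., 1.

H_0 = Z,  H_1 = Z^2.

Fix the vertex order v_0 < v_1 < v_2 < v_3 < v_4 and write every simplex with vertices in increasing order. Then dim K = 1 and the simplices of K are:

  0-simplices (5): [v_0], [v_1], [v_2], [v_3], [v_4]
  1-simplices (6): [v_0,v_2], [v_0,v_4], [v_1,v_2], [v_1,v_3], [v_2,v_3], [v_2,v_4]

so the chain groups are C_0 ≅ Z^5, C_1 ≅ Z^6.

∂_1: C_1 → C_0 sends each edge [p,q] (with p < q) to q − p.
This gives a 5×6 integer matrix of rank 4; reducing to Smith normal form yields diagonal entries (1,1,1,1).

Now H_k = ker ∂_k / im ∂_{k+1}, so:

  H_0: rank C_0 − rank ∂_1 = 5 − 4 = 1, and the invariant factors of ∂_1 are all 1, so H_0 = Z.
  H_1: rank ker ∂_1 − rank ∂_2 = (6 − 4) − 0 = 2, and there is no ∂_2, so H_1 = Z^2.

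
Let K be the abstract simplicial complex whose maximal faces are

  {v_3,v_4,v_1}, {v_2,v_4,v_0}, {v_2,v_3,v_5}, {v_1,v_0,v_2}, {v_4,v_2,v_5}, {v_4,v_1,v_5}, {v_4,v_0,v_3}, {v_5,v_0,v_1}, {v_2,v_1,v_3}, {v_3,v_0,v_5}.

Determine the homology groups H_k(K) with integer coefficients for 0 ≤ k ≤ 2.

H_0 ≅ Z,  H_1 ≅ Z/2,  H_2 = 0.

Take the total order v_0 < v_1 < v_2 < v_3 < v_4 < v_5 on the vertex set. Then K (dimension 2) consists of the simplices:

  0-simplices (6): [v_0], [v_1], [v_2], [v_3], [v_4], [v_5]
  1-simplices (15): (15 of them)
  2-simplices (10): [v_0,v_1,v_2], [v_0,v_1,v_5], [v_0,v_2,v_4], [v_0,v_3,v_4], [v_0,v_3,v_5], [v_1,v_2,v_3], [v_1,v_3,v_4], [v_1,v_4,v_5], [v_2,v_3,v_5], [v_2,v_4,v_5]

Hence C_0 ≅ Z^6, C_1 ≅ Z^15, C_2 ≅ Z^10.

Boundary ∂_1: C_1 → C_0 sends each edge [p,q] (with p < q) to q − p. For instance
  ∂[v_2,v_5] = [v_5] − [v_2].
As a 6×15 matrix over Z this has rank 5, with invariant factors (1,1,1,1,1).

Boundary ∂_2: C_2 → C_1 sends each 2-simplex [p,q,r] to [q,r] − [p,r] + [p,q]. For instance
  ∂[v_0,v_2,v_4] = [v_2,v_4] − [v_0,v_4] + [v_0,v_2],
  ∂[v_1,v_4,v_5] = [v_4,v_5] − [v_1,v_5] + [v_1,v_4].
This gives a 15×10 integer matrix of rank 10; reducing to Smith normal form yields diagonal entries (1,1,1,1,1,1,1,1,1,2).

Computing H_k = (kernel of ∂_k) / (image of ∂_{k+1}):

  H_0: rank C_0 − rank ∂_1 = 6 − 5 = 1, and the invariant factors of ∂_1 are all 1, so H_0 = Z.
  H_1: rank ker ∂_1 − rank ∂_2 = (15 − 5) − 10 = 0, and ∂_2 has invariant factor 2 > 1, so H_1 = Z/2.
  H_2: rank ker ∂_2 − rank ∂_3 = (10 − 10) − 0 = 0, and there is no ∂_3, so H_2 = 0.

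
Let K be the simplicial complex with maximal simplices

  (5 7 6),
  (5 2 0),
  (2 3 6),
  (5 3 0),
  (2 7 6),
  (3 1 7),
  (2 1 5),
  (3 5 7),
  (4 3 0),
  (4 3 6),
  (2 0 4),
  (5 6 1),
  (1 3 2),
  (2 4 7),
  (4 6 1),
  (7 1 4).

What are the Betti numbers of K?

Fix the vertex order 0 < 1 < 2 < 3 < 4 < 5 < 6 < 7 and write every simplex with vertices in increasing order. Then dim K = 2 and the simplices of K are:

  0-simplices (8): [0], [1], [2], [3], [4], [5], [6], [7]
  1-simplices (24): (24 of them)
  2-simplices (16): [0,2,4], [0,2,5], [0,3,4], [0,3,5], [1,2,3], [1,2,5], [1,3,7], [1,4,6], [1,4,7], [1,5,6], [2,3,6], [2,4,7], [2,6,7], [3,4,6], [3,5,7], [5,6,7]

giving chain groups C_0 ≅ Z^8, C_1 ≅ Z^24, C_2 ≅ Z^16.

∂_1: C_1 → C_0 sends each edge [p,q] (with p < q) to q − p. For instance
  ∂[4,7] = [7] − [4].
The 8×24 boundary matrix has rank 7 and Smith normal form diag(1,1,1,1,1,1,1).

Boundary ∂_2: C_2 → C_1 maps a triangle to the signed sum of its edges. For instance
  ∂[5,6,7] = [6,7] − [5,7] + [5,6],
  ∂[0,3,4] = [3,4] − [0,4] + [0,3].
As a 24×16 matrix over Z this has rank 15, with invariant factors (1,1,1,1,1,1,1,1,1,1,1,1,1,1,1).

Computing H_k = (kernel of ∂_k) / (image of ∂_{k+1}):

  H_0: rank C_0 − rank ∂_1 = 8 − 7 = 1, and the invariant factors of ∂_1 are all 1, so H_0 = Z.
  H_1: rank ker ∂_1 − rank ∂_2 = (24 − 7) − 15 = 2, and the invariant factors of ∂_2 are all 1, so H_1 = Z^2.
  H_2: rank ker ∂_2 − rank ∂_3 = (16 − 15) − 0 = 1, and there is no ∂_3, so H_2 = Z.

Hence the Betti numbers are b_0 = 1, b_1 = 2, b_2 = 1.

b_0 = 1, b_1 = 2, b_2 = 1.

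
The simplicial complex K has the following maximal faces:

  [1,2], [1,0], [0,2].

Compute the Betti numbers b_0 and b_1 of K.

b_0 = 1, b_1 = 1.

We work with the vertex ordering 0 < 1 < 2. The simplices of K, each written with vertices in increasing order, are:

  0-simplices (3): [0], [1], [2]
  1-simplices (3): [0,1], [0,2], [1,2]

Hence C_0 ≅ Z^3, C_1 ≅ Z^3.

Boundary ∂_1: C_1 → C_0 maps an edge to its endpoints' difference, ∂[p,q] = q − p.
As a 3×3 matrix over Z this has rank 2, with invariant factors (1,1).

Reading off H_k = ker ∂_k / im ∂_{k+1}:

  H_0: rank C_0 − rank ∂_1 = 3 − 2 = 1, and the invariant factors of ∂_1 are all 1, so H_0 ≅ Z.
  H_1: rank ker ∂_1 − rank ∂_2 = (3 − 2) − 0 = 1, and there is no ∂_2, so H_1 ≅ Z.

Hence the Betti numbers are b_0 = 1, b_1 = 1.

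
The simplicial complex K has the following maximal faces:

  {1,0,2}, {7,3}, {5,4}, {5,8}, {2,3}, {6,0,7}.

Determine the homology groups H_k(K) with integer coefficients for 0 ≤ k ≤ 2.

Take the total order 0 < 1 < 2 < 3 < 4 < 5 < 6 < 7 < 8 on the vertex set. Then K (dimension 2) consists of the simplices:

  0-simplices (9): [0], [1], [2], [3], [4], [5], [6], [7], [8]
  1-simplices (10): [0,1], [0,2], [0,6], [0,7], [1,2], [2,3], [3,7], [4,5], [5,8], [6,7]
  2-simplices (2): [0,1,2], [0,6,7]

Hence C_0 ≅ Z^9, C_1 ≅ Z^10, C_2 ≅ Z^2.

Boundary ∂_1: C_1 → C_0 sends each edge [p,q] (with p < q) to q − p. For instance
  ∂[5,8] = [8] − [5].
The 9×10 boundary matrix has rank 7 and Smith normal form diag(1,1,1,1,1,1,1).

∂_2: C_2 → C_1 acts by ∂[p,q,r] = [q,r] − [p,r] + [p,q]. For instance
  ∂[0,6,7] = [6,7] − [0,7] + [0,6],
  ∂[0,1,2] = [1,2] − [0,2] + [0,1].
As a 10×2 matrix over Z this has rank 2, with invariant factors (1,1).

Now H_k = ker ∂_k / im ∂_{k+1}, so:

  H_0: rank C_0 − rank ∂_1 = 9 − 7 = 2, and the invariant factors of ∂_1 are all 1, so H_0 = Z^2.
  H_1: rank ker ∂_1 − rank ∂_2 = (10 − 7) − 2 = 1, and the invariant factors of ∂_2 are all 1, so H_1 = Z.
  H_2: rank ker ∂_2 − rank ∂_3 = (2 − 2) − 0 = 0, and there is no ∂_3, so H_2 = 0.

As a check, the Euler characteristic is 9 − 10 + 2 = 1, which agrees with 2 − 1 + 0 = 1.

H_0 ≅ Z^2,  H_1 ≅ Z,  H_2 = 0.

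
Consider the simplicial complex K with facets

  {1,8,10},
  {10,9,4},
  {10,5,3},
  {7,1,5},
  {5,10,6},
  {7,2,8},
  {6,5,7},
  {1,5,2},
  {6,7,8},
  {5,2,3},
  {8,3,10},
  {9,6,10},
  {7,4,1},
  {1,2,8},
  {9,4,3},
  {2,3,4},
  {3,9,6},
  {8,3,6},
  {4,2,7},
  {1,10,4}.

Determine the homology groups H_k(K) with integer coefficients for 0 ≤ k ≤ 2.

Order the vertices as 1 < 2 < 3 < 4 < 5 < 6 < 7 < 8 < 9 < 10. Listing each simplex with vertices in this order, K has dimension 2 with simplices:

  0-simplices (10): [1], [2], [3], [4], [5], [6], [7], [8], [9], [10]
  1-simplices (30): (30 of them)
  2-simplices (20): (20 of them)

Hence C_0 ≅ Z^10, C_1 ≅ Z^30, C_2 ≅ Z^20.

The boundary map ∂_1: C_1 → C_0 sends each edge [p,q] (with p < q) to q − p. For instance
  ∂[4,9] = [9] − [4].
This gives a 10×30 integer matrix of rank 9; reducing to Smith normal form yields diagonal entries (1,1,1,1,1,1,1,1,1).

∂_2: C_2 → C_1 sends each 2-simplex [p,q,r] to [q,r] − [p,r] + [p,q]. For instance
  ∂[1,4,10] = [4,10] − [1,10] + [1,4],
  ∂[1,2,5] = [2,5] − [1,5] + [1,2].
The 30×20 boundary matrix has rank 20 and Smith normal form diag(1,1,1,1,1,1,1,1,1,1,1,1,1,1,1,1,1,1,1,2).

Computing H_k = (kernel of ∂_k) / (image of ∂_{k+1}):

  H_0: rank C_0 − rank ∂_1 = 10 − 9 = 1, and the invariant factors of ∂_1 are all 1, so H_0 ≅ Z.
  H_1: rank ker ∂_1 − rank ∂_2 = (30 − 9) − 20 = 1, and ∂_2 has invariant factor 2 > 1, so H_1 ≅ Z ⊕ Z/2Z.
  H_2: rank ker ∂_2 − rank ∂_3 = (20 − 20) − 0 = 0, and there is no ∂_3, so H_2 ≅ 0.

As a check, the Euler characteristic is 10 − 30 + 20 = 0, which agrees with 1 − 1 + 0 = 0.

H_0 = Z,  H_1 = Z ⊕ Z/2Z,  H_2 = 0.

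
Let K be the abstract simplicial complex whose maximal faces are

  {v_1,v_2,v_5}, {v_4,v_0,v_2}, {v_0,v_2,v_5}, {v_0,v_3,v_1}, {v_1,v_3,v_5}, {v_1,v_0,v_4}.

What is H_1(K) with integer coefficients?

Order the vertices as v_0 < v_1 < v_2 < v_3 < v_4 < v_5. Listing each simplex with vertices in this order, K has dimension 2 with simplices:

  0-simplices (6): [v_0], [v_1], [v_2], [v_3], [v_4], [v_5]
  1-simplices (12): [v_0,v_1], [v_0,v_2], [v_0,v_3], [v_0,v_4], [v_0,v_5], [v_1,v_2], [v_1,v_3], [v_1,v_4], [v_1,v_5], [v_2,v_4], [v_2,v_5], [v_3,v_5]
  2-simplices (6): [v_0,v_1,v_3], [v_0,v_1,v_4], [v_0,v_2,v_4], [v_0,v_2,v_5], [v_1,v_2,v_5], [v_1,v_3,v_5]

giving chain groups C_0 ≅ Z^6, C_1 ≅ Z^12, C_2 ≅ Z^6.

The boundary map ∂_1: C_1 → C_0 is given by ∂[p,q] = [q] − [p].
This gives a 6×12 integer matrix of rank 5; reducing to Smith normal form yields diagonal entries (1,1,1,1,1).

Boundary ∂_2: C_2 → C_1 sends each 2-simplex [p,q,r] to [q,r] − [p,r] + [p,q]. For instance
  ∂[v_0,v_1,v_3] = [v_1,v_3] − [v_0,v_3] + [v_0,v_1],
  ∂[v_0,v_1,v_4] = [v_1,v_4] − [v_0,v_4] + [v_0,v_1].
The resulting 12×6 matrix has rank 6, and its Smith normal form has invariant factors (1,1,1,1,1,1).

Reading off H_k = ker ∂_k / im ∂_{k+1}:

  H_1: rank ker ∂_1 − rank ∂_2 = (12 − 5) − 6 = 1, and the invariant factors of ∂_2 are all 1, so H_1 = Z.

H_1 ≅ Z.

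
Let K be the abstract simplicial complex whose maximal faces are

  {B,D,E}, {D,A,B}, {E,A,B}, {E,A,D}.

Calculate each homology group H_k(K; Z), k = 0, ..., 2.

K has 4 vertices, 6 edges, 4 triangles.
rank ∂_0 = 0, rank ∂_1 = 3 ⇒ b_0 = 4 − 0 − 3 = 1; all invariant factors of ∂_1 are 1 so no torsion. So H_0 ≅ Z.
rank ∂_1 = 3, rank ∂_2 = 3 ⇒ b_1 = 6 − 3 − 3 = 0; all invariant factors of ∂_2 are 1 so no torsion. So H_1 ≅ 0.
rank ∂_2 = 3, rank ∂_3 = 0 ⇒ b_2 = 4 − 3 − 0 = 1. So H_2 ≅ Z.

H_0 = Z,  H_1 = 0,  H_2 = Z.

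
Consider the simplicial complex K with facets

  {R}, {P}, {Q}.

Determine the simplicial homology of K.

We work with the vertex ordering P < Q < R. The simplices of K, each written with vertices in increasing order, are:

  0-simplices (3): P, Q, R

so the chain groups are C_0 ≅ Z^3.

Now H_k = ker ∂_k / im ∂_{k+1}, so:

  H_0: rank C_0 − rank ∂_1 = 3 − 0 = 3, and there is no ∂_1, so H_0 = Z^3.

H_0 = Z^3.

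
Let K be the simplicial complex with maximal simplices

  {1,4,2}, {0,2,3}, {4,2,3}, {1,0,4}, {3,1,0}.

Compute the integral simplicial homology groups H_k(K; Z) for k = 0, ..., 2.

Fix the vertex order 0 < 1 < 2 < 3 < 4 and write every simplex with vertices in increasing order. Then dim K = 2 and the simplices of K are:

  0-simplices (5): [0], [1], [2], [3], [4]
  1-simplices (10): [0,1], [0,2], [0,3], [0,4], [1,2], [1,3], [1,4], [2,3], [2,4], [3,4]
  2-simplices (5): [0,1,3], [0,1,4], [0,2,3], [1,2,4], [2,3,4]

Hence C_0 ≅ Z^5, C_1 ≅ Z^10, C_2 ≅ Z^5.

The boundary map ∂_1: C_1 → C_0 sends each edge [p,q] (with p < q) to q − p. For instance
  ∂[1,3] = [3] − [1].
The resulting 5×10 matrix has rank 4, and its Smith normal form has invariant factors (1,1,1,1).

∂_2: C_2 → C_1 maps a triangle to the signed sum of its edges. For instance
  ∂[0,1,4] = [1,4] − [0,4] + [0,1],
  ∂[1,2,4] = [2,4] − [1,4] + [1,2].
As a 10×5 matrix over Z this has rank 5, with invariant factors (1,1,1,1,1).

Computing H_k = (kernel of ∂_k) / (image of ∂_{k+1}):

  H_0: rank C_0 − rank ∂_1 = 5 − 4 = 1, and the invariant factors of ∂_1 are all 1, so H_0 = Z.
  H_1: rank ker ∂_1 − rank ∂_2 = (10 − 4) − 5 = 1, and the invariant factors of ∂_2 are all 1, so H_1 = Z.
  H_2: rank ker ∂_2 − rank ∂_3 = (5 − 5) − 0 = 0, and there is no ∂_3, so H_2 = 0.

As a check, the Euler characteristic is 5 − 10 + 5 = 0, which agrees with 1 − 1 + 0 = 0.

H_0 = Z,  H_1 = Z,  H_2 = 0.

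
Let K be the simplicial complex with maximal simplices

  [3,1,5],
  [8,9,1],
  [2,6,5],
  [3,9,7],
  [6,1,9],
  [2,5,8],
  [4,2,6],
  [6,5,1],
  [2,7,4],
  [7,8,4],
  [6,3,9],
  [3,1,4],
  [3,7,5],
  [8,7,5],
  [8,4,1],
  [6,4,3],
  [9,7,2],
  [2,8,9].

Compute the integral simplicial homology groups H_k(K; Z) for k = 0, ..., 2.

Fix the vertex order 1 < 2 < 3 < 4 < 5 < 6 < 7 < 8 < 9 and write every simplex with vertices in increasing order. Then dim K = 2 and the simplices of K are:

  0-simplices (9): [1], [2], [3], [4], [5], [6], [7], [8], [9]
  1-simplices (27): (27 of them)
  2-simplices (18): [1,3,4], [1,3,5], [1,4,8], [1,5,6], [1,6,9], [1,8,9], [2,4,6], [2,4,7], [2,5,6], [2,5,8], [2,7,9], [2,8,9], [3,4,6], [3,5,7], [3,6,9], [3,7,9], [4,7,8], [5,7,8]

Hence C_0 ≅ Z^9, C_1 ≅ Z^27, C_2 ≅ Z^18.

Boundary ∂_1: C_1 → C_0 is given by ∂[p,q] = [q] − [p]. For instance
  ∂[4,6] = [6] − [4].
As a 9×27 matrix over Z this has rank 8, with invariant factors (1,1,1,1,1,1,1,1).

Boundary ∂_2: C_2 → C_1 acts by ∂[p,q,r] = [q,r] − [p,r] + [p,q]. For instance
  ∂[1,3,4] = [3,4] − [1,4] + [1,3],
  ∂[1,5,6] = [5,6] − [1,6] + [1,5].
The resulting 27×18 matrix has rank 18, and its Smith normal form has invariant factors (1,1,1,1,1,1,1,1,1,1,1,1,1,1,1,1,1,2).

Now H_k = ker ∂_k / im ∂_{k+1}, so:

  H_0: rank C_0 − rank ∂_1 = 9 − 8 = 1, and the invariant factors of ∂_1 are all 1, so H_0 = Z.
  H_1: rank ker ∂_1 − rank ∂_2 = (27 − 8) − 18 = 1, and ∂_2 has invariant factor 2 > 1, so H_1 = Z ⊕ Z/2Z.
  H_2: rank ker ∂_2 − rank ∂_3 = (18 − 18) − 0 = 0, and there is no ∂_3, so H_2 = 0.

As a check, the Euler characteristic is 9 − 27 + 18 = 0, which agrees with 1 − 1 + 0 = 0.

H_0 = Z,  H_1 = Z ⊕ Z/2Z,  H_2 = 0.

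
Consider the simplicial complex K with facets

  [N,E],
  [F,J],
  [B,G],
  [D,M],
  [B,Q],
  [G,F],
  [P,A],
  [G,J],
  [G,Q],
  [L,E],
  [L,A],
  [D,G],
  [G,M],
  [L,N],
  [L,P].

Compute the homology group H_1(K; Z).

Take the total order A < B < D < E < F < G < J < L < M < N < P < Q on the vertex set. Then K (dimension 1) consists of the simplices:

  0-simplices (12): A, B, D, E, F, G, J, L, M, N, P, Q
  1-simplices (15): AL, AP, BG, BQ, DG, DM, EL, EN, FG, FJ, GJ, GM, GQ, LN, LP

so the chain groups are C_0 ≅ Z^12, C_1 ≅ Z^15.

The boundary map ∂_1: C_1 → C_0 is given by ∂[p,q] = [q] − [p].
The 12×15 boundary matrix has rank 10 and Smith normal form diag(1,1,1,1,1,1,1,1,1,1).

Now H_k = ker ∂_k / im ∂_{k+1}, so:

  H_1: rank ker ∂_1 − rank ∂_2 = (15 − 10) − 0 = 5, and there is no ∂_2, so H_1 ≅ Z^5.

H_1 ≅ Z^5.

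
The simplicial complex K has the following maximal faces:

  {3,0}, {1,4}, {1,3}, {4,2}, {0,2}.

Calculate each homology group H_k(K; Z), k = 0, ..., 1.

We work with the vertex ordering 0 < 1 < 2 < 3 < 4. The simplices of K, each written with vertices in increasing order, are:

  0-simplices (5): [0], [1], [2], [3], [4]
  1-simplices (5): [0,2], [0,3], [1,3], [1,4], [2,4]

Hence C_0 ≅ Z^5, C_1 ≅ Z^5.

Boundary ∂_1: C_1 → C_0 sends each edge [p,q] (with p < q) to q − p.
As a 5×5 matrix over Z this has rank 4, with invariant factors (1,1,1,1).

Reading off H_k = ker ∂_k / im ∂_{k+1}:

  H_0: rank C_0 − rank ∂_1 = 5 − 4 = 1, and the invariant factors of ∂_1 are all 1, so H_0 = Z.
  H_1: rank ker ∂_1 − rank ∂_2 = (5 − 4) − 0 = 1, and there is no ∂_2, so H_1 = Z.

As a check, the Euler characteristic is 5 − 5 = 0, which agrees with 1 − 1 = 0.
(K is a triangulation of the circle S^1.)

H_0 ≅ Z,  H_1 ≅ Z.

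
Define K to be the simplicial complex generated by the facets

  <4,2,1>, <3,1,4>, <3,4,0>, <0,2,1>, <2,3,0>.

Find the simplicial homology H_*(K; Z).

H_0 = Z,  H_1 = Z,  H_2 = 0.

Take the total order 0 < 1 < 2 < 3 < 4 on the vertex set. Then K (dimension 2) consists of the simplices:

  0-simplices (5): [0], [1], [2], [3], [4]
  1-simplices (10): [0,1], [0,2], [0,3], [0,4], [1,2], [1,3], [1,4], [2,3], [2,4], [3,4]
  2-simplices (5): [0,1,2], [0,2,3], [0,3,4], [1,2,4], [1,3,4]

giving chain groups C_0 ≅ Z^5, C_1 ≅ Z^10, C_2 ≅ Z^5.

∂_1: C_1 → C_0 maps an edge to its endpoints' difference, ∂[p,q] = q − p.
This gives a 5×10 integer matrix of rank 4; reducing to Smith normal form yields diagonal entries (1,1,1,1).

The boundary map ∂_2: C_2 → C_1 sends each 2-simplex [p,q,r] to [q,r] − [p,r] + [p,q]. For instance
  ∂[1,3,4] = [3,4] − [1,4] + [1,3],
  ∂[0,2,3] = [2,3] − [0,3] + [0,2].
The resulting 10×5 matrix has rank 5, and its Smith normal form has invariant factors (1,1,1,1,1).

Reading off H_k = ker ∂_k / im ∂_{k+1}:

  H_0: rank C_0 − rank ∂_1 = 5 − 4 = 1, and the invariant factors of ∂_1 are all 1, so H_0 ≅ Z.
  H_1: rank ker ∂_1 − rank ∂_2 = (10 − 4) − 5 = 1, and the invariant factors of ∂_2 are all 1, so H_1 ≅ Z.
  H_2: rank ker ∂_2 − rank ∂_3 = (5 − 5) − 0 = 0, and there is no ∂_3, so H_2 ≅ 0.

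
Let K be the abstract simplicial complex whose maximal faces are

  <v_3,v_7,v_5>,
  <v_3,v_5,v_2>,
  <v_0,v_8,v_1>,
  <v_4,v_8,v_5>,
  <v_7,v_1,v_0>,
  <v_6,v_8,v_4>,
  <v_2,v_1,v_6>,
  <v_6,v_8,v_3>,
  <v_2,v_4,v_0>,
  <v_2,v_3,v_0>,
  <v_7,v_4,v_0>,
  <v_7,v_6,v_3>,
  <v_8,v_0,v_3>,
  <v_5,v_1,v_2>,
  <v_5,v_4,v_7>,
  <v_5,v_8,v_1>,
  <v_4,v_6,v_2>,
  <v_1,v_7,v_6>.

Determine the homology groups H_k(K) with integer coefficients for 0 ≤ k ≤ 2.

Take the total order v_0 < v_1 < v_2 < v_3 < v_4 < v_5 < v_6 < v_7 < v_8 on the vertex set. Then K (dimension 2) consists of the simplices:

  0-simplices (9): [v_0], [v_1], [v_2], [v_3], [v_4], [v_5], [v_6], [v_7], [v_8]
  1-simplices (27): (27 of them)
  2-simplices (18): (18 of them)

so the chain groups are C_0 ≅ Z^9, C_1 ≅ Z^27, C_2 ≅ Z^18.

∂_1: C_1 → C_0 is given by ∂[p,q] = [q] − [p]. For instance
  ∂[v_1,v_8] = [v_8] − [v_1].
The 9×27 boundary matrix has rank 8 and Smith normal form diag(1,1,1,1,1,1,1,1).

The boundary map ∂_2: C_2 → C_1 acts by ∂[p,q,r] = [q,r] − [p,r] + [p,q]. For instance
  ∂[v_1,v_6,v_7] = [v_6,v_7] − [v_1,v_7] + [v_1,v_6],
  ∂[v_1,v_5,v_8] = [v_5,v_8] − [v_1,v_8] + [v_1,v_5].
As a 27×18 matrix over Z this has rank 17, with invariant factors (1,1,1,1,1,1,1,1,1,1,1,1,1,1,1,1,1).

From H_k ≅ ker(∂_k) / im(∂_{k+1}) we obtain:

  H_0: rank C_0 − rank ∂_1 = 9 − 8 = 1, and the invariant factors of ∂_1 are all 1, so H_0 = Z.
  H_1: rank ker ∂_1 − rank ∂_2 = (27 − 8) − 17 = 2, and the invariant factors of ∂_2 are all 1, so H_1 = Z^2.
  H_2: rank ker ∂_2 − rank ∂_3 = (18 − 17) − 0 = 1, and there is no ∂_3, so H_2 = Z.

(K is a triangulation of the torus T^2.)

H_0 ≅ Z,  H_1 ≅ Z^2,  H_2 ≅ Z.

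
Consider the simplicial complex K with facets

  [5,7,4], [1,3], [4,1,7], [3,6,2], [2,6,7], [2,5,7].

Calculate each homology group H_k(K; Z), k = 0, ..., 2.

We work with the vertex ordering 1 < 2 < 3 < 4 < 5 < 6 < 7. The simplices of K, each written with vertices in increasing order, are:

  0-simplices (7): [1], [2], [3], [4], [5], [6], [7]
  1-simplices (12): [1,3], [1,4], [1,7], [2,3], [2,5], [2,6], [2,7], [3,6], [4,5], [4,7], [5,7], [6,7]
  2-simplices (5): [1,4,7], [2,3,6], [2,5,7], [2,6,7], [4,5,7]

giving chain groups C_0 ≅ Z^7, C_1 ≅ Z^12, C_2 ≅ Z^5.

The boundary map ∂_1: C_1 → C_0 maps an edge to its endpoints' difference, ∂[p,q] = q − p.
The 7×12 boundary matrix has rank 6 and Smith normal form diag(1,1,1,1,1,1).

Boundary ∂_2: C_2 → C_1 acts by ∂[p,q,r] = [q,r] − [p,r] + [p,q]. For instance
  ∂[4,5,7] = [5,7] − [4,7] + [4,5],
  ∂[2,5,7] = [5,7] − [2,7] + [2,5].
As a 12×5 matrix over Z this has rank 5, with invariant factors (1,1,1,1,1).

Now H_k = ker ∂_k / im ∂_{k+1}, so:

  H_0: rank C_0 − rank ∂_1 = 7 − 6 = 1, and the invariant factors of ∂_1 are all 1, so H_0 = Z.
  H_1: rank ker ∂_1 − rank ∂_2 = (12 − 6) − 5 = 1, and the invariant factors of ∂_2 are all 1, so H_1 = Z.
  H_2: rank ker ∂_2 − rank ∂_3 = (5 − 5) − 0 = 0, and there is no ∂_3, so H_2 = 0.

H_0 ≅ Z,  H_1 ≅ Z,  H_2 = 0.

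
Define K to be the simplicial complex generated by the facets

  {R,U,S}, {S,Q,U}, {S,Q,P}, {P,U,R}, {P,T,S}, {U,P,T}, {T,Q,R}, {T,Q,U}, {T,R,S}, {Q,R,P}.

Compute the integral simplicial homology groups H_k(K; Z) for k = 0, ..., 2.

We work with the vertex ordering P < Q < R < S < T < U. The simplices of K, each written with vertices in increasing order, are:

  0-simplices (6): P, Q, R, S, T, U
  1-simplices (15): PQ, PR, PS, PT, PU, QR, QS, QT, QU, RS, RT, RU, ST, SU, TU
  2-simplices (10): PQR, PQS, PRU, PST, PTU, QRT, QSU, QTU, RST, RSU

giving chain groups C_0 ≅ Z^6, C_1 ≅ Z^15, C_2 ≅ Z^10.

∂_1: C_1 → C_0 maps an edge to its endpoints' difference, ∂[p,q] = q − p. For instance
  ∂RU = U − R.
As a 6×15 matrix over Z this has rank 5, with invariant factors (1,1,1,1,1).

∂_2: C_2 → C_1 maps a triangle to the signed sum of its edges. For instance
  ∂PST = ST − PT + PS,
  ∂RSU = SU − RU + RS.
As a 15×10 matrix over Z this has rank 10, with invariant factors (1,1,1,1,1,1,1,1,1,2).

Computing H_k = (kernel of ∂_k) / (image of ∂_{k+1}):

  H_0: rank C_0 − rank ∂_1 = 6 − 5 = 1, and the invariant factors of ∂_1 are all 1, so H_0 = Z.
  H_1: rank ker ∂_1 − rank ∂_2 = (15 − 5) − 10 = 0, and ∂_2 has invariant factor 2 > 1, so H_1 = Z/2Z.
  H_2: rank ker ∂_2 − rank ∂_3 = (10 − 10) − 0 = 0, and there is no ∂_3, so H_2 = 0.

H_0 ≅ Z,  H_1 ≅ Z/2Z,  H_2 = 0.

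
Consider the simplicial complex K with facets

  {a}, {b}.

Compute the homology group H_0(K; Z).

H_0 = Z^2.

Take the total order a < b on the vertex set. Then K (dimension 0) consists of the simplices:

  0-simplices (2): a, b

so the chain groups are C_0 ≅ Z^2.

Now H_k = ker ∂_k / im ∂_{k+1}, so:

  H_0: rank C_0 − rank ∂_1 = 2 − 0 = 2, and there is no ∂_1, so H_0 = Z^2.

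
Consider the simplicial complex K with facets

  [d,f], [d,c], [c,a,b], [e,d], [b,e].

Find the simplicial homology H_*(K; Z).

K has 6 vertices, 7 edges, 1 triangle.
rank ∂_0 = 0, rank ∂_1 = 5 ⇒ b_0 = 6 − 0 − 5 = 1; all invariant factors of ∂_1 are 1 so no torsion. So H_0 ≅ Z.
rank ∂_1 = 5, rank ∂_2 = 1 ⇒ b_1 = 7 − 5 − 1 = 1; all invariant factors of ∂_2 are 1 so no torsion. So H_1 ≅ Z.
rank ∂_2 = 1, rank ∂_3 = 0 ⇒ b_2 = 1 − 1 − 0 = 0. So H_2 ≅ 0.

H_0 ≅ Z,  H_1 ≅ Z,  H_2 = 0.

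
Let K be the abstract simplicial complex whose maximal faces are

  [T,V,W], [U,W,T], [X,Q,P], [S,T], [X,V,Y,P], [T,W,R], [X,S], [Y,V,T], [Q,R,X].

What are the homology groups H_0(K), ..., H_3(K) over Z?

H_0 ≅ Z,  H_1 ≅ Z^2,  H_2 = 0,  H_3 = 0.

K has 10 vertices, 20 edges, 10 triangles, 1 3-simplex.
rank ∂_0 = 0, rank ∂_1 = 9 ⇒ b_0 = 10 − 0 − 9 = 1; all invariant factors of ∂_1 are 1 so no torsion. So H_0 ≅ Z.
rank ∂_1 = 9, rank ∂_2 = 9 ⇒ b_1 = 20 − 9 − 9 = 2; all invariant factors of ∂_2 are 1 so no torsion. So H_1 ≅ Z^2.
rank ∂_2 = 9, rank ∂_3 = 1 ⇒ b_2 = 10 − 9 − 1 = 0; all invariant factors of ∂_3 are 1 so no torsion. So H_2 ≅ 0.
rank ∂_3 = 1, rank ∂_4 = 0 ⇒ b_3 = 1 − 1 − 0 = 0. So H_3 ≅ 0.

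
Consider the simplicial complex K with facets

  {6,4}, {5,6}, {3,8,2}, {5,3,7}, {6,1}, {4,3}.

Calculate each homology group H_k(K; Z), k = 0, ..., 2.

K has 8 vertices, 10 edges, 2 triangles.
rank ∂_0 = 0, rank ∂_1 = 7 ⇒ b_0 = 8 − 0 − 7 = 1; all invariant factors of ∂_1 are 1 so no torsion. So H_0 ≅ Z.
rank ∂_1 = 7, rank ∂_2 = 2 ⇒ b_1 = 10 − 7 − 2 = 1; all invariant factors of ∂_2 are 1 so no torsion. So H_1 ≅ Z.
rank ∂_2 = 2, rank ∂_3 = 0 ⇒ b_2 = 2 − 2 − 0 = 0. So H_2 ≅ 0.

H_0 = Z,  H_1 = Z,  H_2 = 0.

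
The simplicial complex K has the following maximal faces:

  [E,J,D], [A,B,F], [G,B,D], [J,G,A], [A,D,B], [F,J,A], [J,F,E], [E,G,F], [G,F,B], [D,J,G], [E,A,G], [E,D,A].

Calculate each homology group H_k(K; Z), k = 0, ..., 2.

H_0 = Z,  H_1 = Z/2Z,  H_2 = 0.

We work with the vertex ordering A < B < D < E < F < G < J. The simplices of K, each written with vertices in increasing order, are:

  0-simplices (7): A, B, D, E, F, G, J
  1-simplices (18): AB, AD, AE, AF, AG, AJ, BD, BF, BG, DE, DG, DJ, EF, EG, EJ, FG, FJ, GJ
  2-simplices (12): ABD, ABF, ADE, AEG, AFJ, AGJ, BDG, BFG, DEJ, DGJ, EFG, EFJ

Hence C_0 ≅ Z^7, C_1 ≅ Z^18, C_2 ≅ Z^12.

∂_1: C_1 → C_0 is given by ∂[p,q] = [q] − [p]. For instance
  ∂GJ = J − G.
This gives a 7×18 integer matrix of rank 6; reducing to Smith normal form yields diagonal entries (1,1,1,1,1,1).

The boundary map ∂_2: C_2 → C_1 maps a triangle to the signed sum of its edges. For instance
  ∂ABF = BF − AF + AB,
  ∂ADE = DE − AE + AD.
The resulting 18×12 matrix has rank 12, and its Smith normal form has invariant factors (1,1,1,1,1,1,1,1,1,1,1,2).

Now H_k = ker ∂_k / im ∂_{k+1}, so:

  H_0: rank C_0 − rank ∂_1 = 7 − 6 = 1, and the invariant factors of ∂_1 are all 1, so H_0 ≅ Z.
  H_1: rank ker ∂_1 − rank ∂_2 = (18 − 6) − 12 = 0, and ∂_2 has invariant factor 2 > 1, so H_1 ≅ Z/2Z.
  H_2: rank ker ∂_2 − rank ∂_3 = (12 − 12) − 0 = 0, and there is no ∂_3, so H_2 ≅ 0.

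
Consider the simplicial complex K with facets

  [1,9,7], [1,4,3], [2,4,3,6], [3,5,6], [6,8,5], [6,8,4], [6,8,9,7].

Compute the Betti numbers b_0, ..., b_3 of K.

b_0 = 1, b_1 = 1, b_2 = 0, b_3 = 0.

K has 9 vertices, 20 edges, 13 triangles, 2 3-simplices.
rank ∂_0 = 0, rank ∂_1 = 8 ⇒ b_0 = 9 − 0 − 8 = 1; all invariant factors of ∂_1 are 1 so no torsion. So H_0 = Z.
rank ∂_1 = 8, rank ∂_2 = 11 ⇒ b_1 = 20 − 8 − 11 = 1; all invariant factors of ∂_2 are 1 so no torsion. So H_1 = Z.
rank ∂_2 = 11, rank ∂_3 = 2 ⇒ b_2 = 13 − 11 − 2 = 0; all invariant factors of ∂_3 are 1 so no torsion. So H_2 = 0.
rank ∂_3 = 2, rank ∂_4 = 0 ⇒ b_3 = 2 − 2 − 0 = 0. So H_3 = 0.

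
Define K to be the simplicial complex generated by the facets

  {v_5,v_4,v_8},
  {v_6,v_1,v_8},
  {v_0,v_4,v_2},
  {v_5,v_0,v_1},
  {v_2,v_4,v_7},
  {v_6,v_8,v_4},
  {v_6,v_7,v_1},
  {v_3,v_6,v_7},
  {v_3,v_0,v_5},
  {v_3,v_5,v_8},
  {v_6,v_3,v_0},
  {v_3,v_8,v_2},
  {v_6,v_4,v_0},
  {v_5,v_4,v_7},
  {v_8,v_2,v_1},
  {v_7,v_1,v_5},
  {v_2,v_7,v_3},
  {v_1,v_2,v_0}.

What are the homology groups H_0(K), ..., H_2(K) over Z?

We work with the vertex ordering v_0 < v_1 < v_2 < v_3 < v_4 < v_5 < v_6 < v_7 < v_8. The simplices of K, each written with vertices in increasing order, are:

  0-simplices (9): [v_0], [v_1], [v_2], [v_3], [v_4], [v_5], [v_6], [v_7], [v_8]
  1-simplices (27): (27 of them)
  2-simplices (18): (18 of them)

giving chain groups C_0 ≅ Z^9, C_1 ≅ Z^27, C_2 ≅ Z^18.

Boundary ∂_1: C_1 → C_0 is given by ∂[p,q] = [q] − [p]. For instance
  ∂[v_3,v_5] = [v_5] − [v_3].
The 9×27 boundary matrix has rank 8 and Smith normal form diag(1,1,1,1,1,1,1,1).

∂_2: C_2 → C_1 acts by ∂[p,q,r] = [q,r] − [p,r] + [p,q]. For instance
  ∂[v_1,v_6,v_7] = [v_6,v_7] − [v_1,v_7] + [v_1,v_6],
  ∂[v_4,v_6,v_8] = [v_6,v_8] − [v_4,v_8] + [v_4,v_6].
The resulting 27×18 matrix has rank 17, and its Smith normal form has invariant factors (1,1,1,1,1,1,1,1,1,1,1,1,1,1,1,1,1).

Reading off H_k = ker ∂_k / im ∂_{k+1}:

  H_0: rank C_0 − rank ∂_1 = 9 − 8 = 1, and the invariant factors of ∂_1 are all 1, so H_0 ≅ Z.
  H_1: rank ker ∂_1 − rank ∂_2 = (27 − 8) − 17 = 2, and the invariant factors of ∂_2 are all 1, so H_1 ≅ Z^2.
  H_2: rank ker ∂_2 − rank ∂_3 = (18 − 17) − 0 = 1, and there is no ∂_3, so H_2 ≅ Z.

H_0 = Z,  H_1 = Z^2,  H_2 = Z.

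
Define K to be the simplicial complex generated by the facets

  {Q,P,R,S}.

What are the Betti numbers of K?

b_0 = 1, b_1 = 0, b_2 = 0, b_3 = 0.

Take the total order P < Q < R < S on the vertex set. Then K (dimension 3) consists of the simplices:

  0-simplices (4): P, Q, R, S
  1-simplices (6): PQ, PR, PS, QR, QS, RS
  2-simplices (4): PQR, PQS, PRS, QRS
  3-simplices (1): PQRS

so the chain groups are C_0 ≅ Z^4, C_1 ≅ Z^6, C_2 ≅ Z^4, C_3 ≅ Z^1.

∂_1: C_1 → C_0 maps an edge to its endpoints' difference, ∂[p,q] = q − p. For instance
  ∂QS = S − Q.
As a 4×6 matrix over Z this has rank 3, with invariant factors (1,1,1).

The boundary map ∂_2: C_2 → C_1 sends each 2-simplex [p,q,r] to [q,r] − [p,r] + [p,q]. For instance
  ∂PQS = QS − PS + PQ,
  ∂PRS = RS − PS + PR.
This gives a 6×4 integer matrix of rank 3; reducing to Smith normal form yields diagonal entries (1,1,1).

Boundary ∂_3: C_3 → C_2 sends each 3-simplex σ to the alternating sum Σ_i (−1)^i (σ with its i-th vertex removed). For instance
  ∂PQRS = QRS − PRS + PQS − PQR.
The 4×1 boundary matrix has rank 1 and Smith normal form diag(1).

Computing H_k = (kernel of ∂_k) / (image of ∂_{k+1}):

  H_0: rank C_0 − rank ∂_1 = 4 − 3 = 1, and the invariant factors of ∂_1 are all 1, so H_0 ≅ Z.
  H_1: rank ker ∂_1 − rank ∂_2 = (6 − 3) − 3 = 0, and the invariant factors of ∂_2 are all 1, so H_1 ≅ 0.
  H_2: rank ker ∂_2 − rank ∂_3 = (4 − 3) − 1 = 0, and the invariant factors of ∂_3 are all 1, so H_2 ≅ 0.
  H_3: rank ker ∂_3 − rank ∂_4 = (1 − 1) − 0 = 0, and there is no ∂_4, so H_3 ≅ 0.

Hence the Betti numbers are b_0 = 1, b_1 = 0, b_2 = 0, b_3 = 0.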